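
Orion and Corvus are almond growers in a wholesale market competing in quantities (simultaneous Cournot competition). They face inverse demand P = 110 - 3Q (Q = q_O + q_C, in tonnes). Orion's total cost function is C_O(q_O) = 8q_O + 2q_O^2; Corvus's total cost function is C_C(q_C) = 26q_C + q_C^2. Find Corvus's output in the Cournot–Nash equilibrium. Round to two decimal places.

Orion's profit: π_O = (110 - 3Q)q_O - (8q_O + 2q_O²). Setting ∂π_O/∂q_O = 0: 102 - 10q_O - 3(q_C) = 0.
Corvus's first-order condition: 84 - 8q_C - 3(q_O) = 0.
Best responses: q_O = (102 - 3q_C)/10, q_C = (84 - 3q_O)/8.
Substituting one into the other gives q_O = 564/71 and q_C = 534/71.

7.52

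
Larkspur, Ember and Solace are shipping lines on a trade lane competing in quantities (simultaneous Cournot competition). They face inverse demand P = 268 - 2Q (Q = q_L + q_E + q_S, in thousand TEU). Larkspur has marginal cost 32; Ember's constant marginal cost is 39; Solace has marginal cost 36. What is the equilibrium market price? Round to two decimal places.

Larkspur's profit: π_L = (268 - 2Q)q_L - (32q_L). Setting ∂π_L/∂q_L = 0: 236 - 4q_L - 2(q_E + q_S) = 0.
Ember's first-order condition: 229 - 4q_E - 2(q_L + q_S) = 0.
Solace's profit: π_S = (268 - 2Q)q_S - (36q_S). Setting ∂π_S/∂q_S = 0: 232 - 4q_S - 2(q_L + q_E) = 0.
Summing all 3 equations gives 697 − 8Q = 0, hence Q = 697/8.
Back-substituting: q_L = (236 − 697/4)/2 = 247/8, q_E = (229 − 697/4)/2 = 219/8, q_S = (232 − 697/4)/2 = 231/8.
Total output Q = 697/8, so price P = 268 - 2·(697/8) = 375/4.

93.75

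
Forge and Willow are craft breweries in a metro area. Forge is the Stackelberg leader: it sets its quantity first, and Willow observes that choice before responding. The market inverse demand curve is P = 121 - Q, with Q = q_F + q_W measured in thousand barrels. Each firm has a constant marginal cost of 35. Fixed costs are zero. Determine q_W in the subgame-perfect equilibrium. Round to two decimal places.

Solve by backward induction. Given q_F, the follower Willow maximises π_W = (121 - q_F - q_W)q_W - 35q_W.
Setting the follower's marginal profit to zero, 86 - q_F - 2q_W = 0, i.e. q_W = (86 - q_F)/2.
The leader anticipates this reaction. Substituting into P = 121 - Q gives P = 78 - (1/2)q_F, so π_F = (78 - (1/2)q_F)q_F - 35q_F.
The leader's first-order condition 43 - q_F = 0 yields q_F = 43.
Then q_W = (86 - 43)/2 = 43/2.

21.50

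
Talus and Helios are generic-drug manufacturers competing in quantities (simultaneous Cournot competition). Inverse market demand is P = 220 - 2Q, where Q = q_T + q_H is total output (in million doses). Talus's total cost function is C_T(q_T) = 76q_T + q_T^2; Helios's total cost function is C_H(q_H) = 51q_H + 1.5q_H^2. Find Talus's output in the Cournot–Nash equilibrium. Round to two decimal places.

17.63

Talus's profit: π_T = (220 - 2Q)q_T - (76q_T + q_T²). Setting ∂π_T/∂q_T = 0: 144 - 6q_T - 2(q_H) = 0.
Helios's first-order condition: 169 - 7q_H - 2(q_T) = 0.
So q_T = (144 - 2q_H)/6 and q_H = (169 - 2q_T)/7.
Substituting one into the other gives q_T = 335/19 and q_H = 363/19.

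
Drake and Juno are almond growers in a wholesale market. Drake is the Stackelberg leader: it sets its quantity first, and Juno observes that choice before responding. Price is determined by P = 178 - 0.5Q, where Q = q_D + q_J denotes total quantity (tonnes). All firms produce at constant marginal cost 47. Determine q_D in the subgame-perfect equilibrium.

131

Solve by backward induction. Given q_D, the follower Juno maximises π_J = (178 - (1/2)q_D - (1/2)q_J)q_J - 47q_J.
Setting the follower's marginal profit to zero, 131 - (1/2)q_D - q_J = 0, i.e. q_J = (131 - (1/2)q_D).
Drake substitutes q_J(q_D) into its own profit: π_D = q_D(178 - (1/2)q_D - (131 - (1/2)q_D)/2) - 47q_D = (225/2 - (1/4)q_D)q_D - 47q_D.
Maximising: ∂π_D/∂q_D = 131/2 - (1/2)q_D = 0, giving q_D = 131.
Then q_J = (131 - (1/2)·131) = 131/2.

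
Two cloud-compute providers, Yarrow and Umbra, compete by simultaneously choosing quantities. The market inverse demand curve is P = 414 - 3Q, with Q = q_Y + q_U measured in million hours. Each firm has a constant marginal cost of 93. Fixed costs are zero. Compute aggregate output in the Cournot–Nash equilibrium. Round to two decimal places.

A representative firm's profit is π_i = q_i(414 - 3Q) - 93q_i.
Setting ∂π_i/∂q_i = 0 with rivals' quantities fixed: 321 - 6q_i - 3q_j = 0.
With identical firms every q_j equals q_i, so q_j = q_i and 321 = 9q_i, giving q_i = 107/3.
Total output Q = 107/3 + 107/3 = 214/3.

71.33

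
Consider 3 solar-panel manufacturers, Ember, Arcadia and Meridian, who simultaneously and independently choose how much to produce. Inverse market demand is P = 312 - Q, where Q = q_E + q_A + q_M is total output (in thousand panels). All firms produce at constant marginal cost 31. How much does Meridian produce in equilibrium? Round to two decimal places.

70.25

A representative firm's profit is π_i = q_i(312 - Q) - 31q_i.
First-order condition (treating rivals' output as given): 281 - 2q_i - Σ_{j≠i} q_j = 0.
By symmetry each firm produces the same amount; substituting Σ_{j≠i} q_j = 2q_i yields q_i = 281/4.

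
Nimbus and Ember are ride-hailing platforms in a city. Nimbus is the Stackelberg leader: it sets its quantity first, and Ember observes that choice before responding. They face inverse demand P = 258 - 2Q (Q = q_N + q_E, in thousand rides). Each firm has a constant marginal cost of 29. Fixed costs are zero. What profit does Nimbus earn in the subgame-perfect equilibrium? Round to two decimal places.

3277.56

Solve by backward induction. Given q_N, the follower Ember maximises π_E = (258 - 2q_N - 2q_E)q_E - 29q_E.
Follower FOC: 229 - 2q_N - 4q_E = 0, so q_E(q_N) = (229 - 2q_N)/4.
Nimbus substitutes q_E(q_N) into its own profit: π_N = q_N(258 - 2q_N - (229 - 2q_N)/2) - 29q_N = (287/2 - q_N)q_N - 29q_N.
Leader FOC: 229/2 - 2q_N = 0, so q_N = 229/4.
Then q_E = (229 - 2·(229/4))/4 = 229/8.
Price P = 258 - 2·(687/8) = 345/4.
Nimbus's profit: (345/4 - 29)·(229/4) = 3277.5625.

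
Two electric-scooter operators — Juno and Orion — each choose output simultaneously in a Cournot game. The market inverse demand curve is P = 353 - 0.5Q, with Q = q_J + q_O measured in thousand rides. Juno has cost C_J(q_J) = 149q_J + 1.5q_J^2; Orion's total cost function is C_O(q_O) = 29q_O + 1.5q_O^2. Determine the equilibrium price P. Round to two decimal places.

Juno's profit: π_J = (353 - 0.5Q)q_J - (149q_J + (3/2)q_J²). Setting ∂π_J/∂q_J = 0: 204 - 4q_J - (1/2)(q_O) = 0.
Orion's profit: π_O = (353 - 0.5Q)q_O - (29q_O + (3/2)q_O²). Setting ∂π_O/∂q_O = 0: 324 - 4q_O - (1/2)(q_J) = 0.
Rearranging gives the reaction functions q_J = (204 - (1/2)q_O)/4 and q_O = (324 - (1/2)q_J)/4.
Solving the pair: q_J = 872/21, q_O = 1592/21.
Total output Q = 352/3, so price P = 353 - (1/2)·(352/3) = 883/3.

294.33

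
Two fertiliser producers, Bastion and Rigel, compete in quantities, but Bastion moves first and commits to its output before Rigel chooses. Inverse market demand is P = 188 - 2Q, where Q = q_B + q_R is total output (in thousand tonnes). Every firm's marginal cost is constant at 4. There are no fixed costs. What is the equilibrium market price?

50

Solve by backward induction. Given q_B, the follower Rigel maximises π_R = (188 - 2q_B - 2q_R)q_R - 4q_R.
Setting the follower's marginal profit to zero, 184 - 2q_B - 4q_R = 0, i.e. q_R = (184 - 2q_B)/4.
Bastion substitutes q_R(q_B) into its own profit: π_B = q_B(188 - 2q_B - (184 - 2q_B)/2) - 4q_B = (96 - q_B)q_B - 4q_B.
Leader FOC: 92 - 2q_B = 0, so q_B = 46.
Then q_R = (184 - 2·46)/4 = 23.
Total output Q = 69, so price P = 188 - 2·69 = 50.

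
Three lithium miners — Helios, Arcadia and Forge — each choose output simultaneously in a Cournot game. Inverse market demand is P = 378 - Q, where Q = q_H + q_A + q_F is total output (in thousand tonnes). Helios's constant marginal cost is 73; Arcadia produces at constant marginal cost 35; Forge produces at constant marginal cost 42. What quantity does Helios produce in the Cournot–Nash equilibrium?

59

Helios's profit: π_H = (378 - Q)q_H - (73q_H). Setting ∂π_H/∂q_H = 0: 305 - 2q_H - (q_A + q_F) = 0.
Arcadia's first-order condition: 343 - 2q_A - (q_H + q_F) = 0.
Forge's profit: π_F = (378 - Q)q_F - (42q_F). Setting ∂π_F/∂q_F = 0: 336 - 2q_F - (q_H + q_A) = 0.
Summing all 3 equations gives 984 − 4Q = 0, hence Q = 246.
Back-substituting: q_H = (305 − 246) = 59, q_A = (343 − 246) = 97, q_F = (336 − 246) = 90.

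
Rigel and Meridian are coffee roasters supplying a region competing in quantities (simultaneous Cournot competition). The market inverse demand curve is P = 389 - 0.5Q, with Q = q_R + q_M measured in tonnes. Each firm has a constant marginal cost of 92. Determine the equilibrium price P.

Each firm earns π_i = (389 - 0.5Q)q_i - 92q_i.
Setting ∂π_i/∂q_i = 0 with rivals' quantities fixed: 297 - q_i - (1/2)q_j = 0.
By symmetry each firm produces the same amount; substituting q_j = q_i yields q_i = 297/(3/2) = 198.
Total output Q = 396, so price P = 389 - (1/2)·396 = 191.

191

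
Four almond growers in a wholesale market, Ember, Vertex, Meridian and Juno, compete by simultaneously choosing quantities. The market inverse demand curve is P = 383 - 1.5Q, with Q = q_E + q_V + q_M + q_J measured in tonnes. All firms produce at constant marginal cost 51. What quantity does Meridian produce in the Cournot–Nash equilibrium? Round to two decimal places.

Each firm earns π_i = (383 - 1.5Q)q_i - 51q_i.
Setting ∂π_i/∂q_i = 0 with rivals' quantities fixed: 332 - 3q_i - (3/2)·Σ_{j≠i} q_j = 0.
With identical firms every q_j equals q_i, so Σ_{j≠i} q_j = 3q_i and 332 = (15/2)q_i, giving q_i = 664/15.

44.27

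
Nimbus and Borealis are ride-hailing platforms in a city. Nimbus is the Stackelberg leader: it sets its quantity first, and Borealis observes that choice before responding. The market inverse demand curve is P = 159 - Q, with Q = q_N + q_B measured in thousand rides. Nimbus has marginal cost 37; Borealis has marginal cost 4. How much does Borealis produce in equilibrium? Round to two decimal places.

The follower Borealis best-responds to any q_N: π_B = (159 - Q)q_B - 4q_B.
Follower FOC: 155 - q_N - 2q_B = 0, so q_B(q_N) = (155 - q_N)/2.
Nimbus substitutes q_B(q_N) into its own profit: π_N = q_N(159 - q_N - (155 - q_N)/2) - 37q_N = (163/2 - (1/2)q_N)q_N - 37q_N.
Maximising: ∂π_N/∂q_N = 89/2 - q_N = 0, giving q_N = 89/2.
Then q_B = (155 - 89/2)/2 = 221/4.

55.25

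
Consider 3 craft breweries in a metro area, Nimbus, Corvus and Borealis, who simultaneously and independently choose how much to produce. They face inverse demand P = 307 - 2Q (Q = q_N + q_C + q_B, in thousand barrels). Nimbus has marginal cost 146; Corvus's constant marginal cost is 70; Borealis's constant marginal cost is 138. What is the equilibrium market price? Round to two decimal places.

Nimbus's profit: π_N = (307 - 2Q)q_N - (146q_N). Setting ∂π_N/∂q_N = 0: 161 - 4q_N - 2(q_C + q_B) = 0.
Corvus's profit: π_C = (307 - 2Q)q_C - (70q_C). Setting ∂π_C/∂q_C = 0: 237 - 4q_C - 2(q_N + q_B) = 0.
Borealis's profit: π_B = (307 - 2Q)q_B - (138q_B). Setting ∂π_B/∂q_B = 0: 169 - 4q_B - 2(q_N + q_C) = 0.
Adding the 3 conditions: 567 − 4Q − 4Q = 0, i.e. Q = 567/8.
Back-substituting: q_N = (161 − 567/4)/2 = 77/8, q_C = (237 − 567/4)/2 = 381/8, q_B = (169 − 567/4)/2 = 109/8.
Total output Q = 567/8, so price P = 307 - 2·(567/8) = 661/4.

165.25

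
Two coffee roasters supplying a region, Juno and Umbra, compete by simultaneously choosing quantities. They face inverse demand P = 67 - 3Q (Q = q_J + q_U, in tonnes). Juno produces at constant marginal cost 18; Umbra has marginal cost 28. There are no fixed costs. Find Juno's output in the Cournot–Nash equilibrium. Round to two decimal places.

Juno's profit: π_J = (67 - 3Q)q_J - (18q_J). Setting ∂π_J/∂q_J = 0: 49 - 6q_J - 3(q_U) = 0.
Umbra's profit: π_U = (67 - 3Q)q_U - (28q_U). Setting ∂π_U/∂q_U = 0: 39 - 6q_U - 3(q_J) = 0.
Best responses: q_J = (49 - 3q_U)/6, q_U = (39 - 3q_J)/6.
Solving the pair: q_J = 59/9, q_U = 29/9.

6.56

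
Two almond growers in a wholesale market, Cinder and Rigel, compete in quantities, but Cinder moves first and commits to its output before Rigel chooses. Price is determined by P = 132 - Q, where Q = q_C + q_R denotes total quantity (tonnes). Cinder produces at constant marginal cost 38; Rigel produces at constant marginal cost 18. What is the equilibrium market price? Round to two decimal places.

56.50

Solve by backward induction. Given q_C, the follower Rigel maximises π_R = (132 - q_C - q_R)q_R - 18q_R.
Follower FOC: 114 - q_C - 2q_R = 0, so q_R(q_C) = (114 - q_C)/2.
The leader anticipates this reaction. Substituting into P = 132 - Q gives P = 75 - (1/2)q_C, so π_C = (75 - (1/2)q_C)q_C - 38q_C.
The leader's first-order condition 37 - q_C = 0 yields q_C = 37.
Then q_R = (114 - 37)/2 = 77/2.
Total output Q = 151/2, so price P = 132 - 151/2 = 113/2.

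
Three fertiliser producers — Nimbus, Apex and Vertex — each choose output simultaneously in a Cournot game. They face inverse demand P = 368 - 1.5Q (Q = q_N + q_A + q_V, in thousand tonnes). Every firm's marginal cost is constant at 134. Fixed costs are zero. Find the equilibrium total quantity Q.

117

Each firm earns π_i = (368 - 1.5Q)q_i - 134q_i.
First-order condition (treating rivals' output as given): 234 - 3q_i - (3/2)·Σ_{j≠i} q_j = 0.
With identical firms every q_j equals q_i, so Σ_{j≠i} q_j = 2q_i and 234 = 6q_i, giving q_i = 39.
Total output Q = 39 + 39 + 39 = 117.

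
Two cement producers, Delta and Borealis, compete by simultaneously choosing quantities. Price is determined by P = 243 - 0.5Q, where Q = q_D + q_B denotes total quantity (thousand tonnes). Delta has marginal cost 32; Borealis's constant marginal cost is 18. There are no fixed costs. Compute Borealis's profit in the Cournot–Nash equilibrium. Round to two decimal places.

Delta's profit: π_D = (243 - 0.5Q)q_D - (32q_D). Setting ∂π_D/∂q_D = 0: 211 - q_D - (1/2)(q_B) = 0.
Borealis's first-order condition: 225 - q_B - (1/2)(q_D) = 0.
So q_D = (211 - (1/2)q_B) and q_B = (225 - (1/2)q_D).
Solving the pair: q_D = 394/3, q_B = 478/3.
Price P = 243 - (1/2)·(872/3) = 293/3.
Borealis's profit: (293/3 - 18)·(478/3) = 12693.5556.

12693.56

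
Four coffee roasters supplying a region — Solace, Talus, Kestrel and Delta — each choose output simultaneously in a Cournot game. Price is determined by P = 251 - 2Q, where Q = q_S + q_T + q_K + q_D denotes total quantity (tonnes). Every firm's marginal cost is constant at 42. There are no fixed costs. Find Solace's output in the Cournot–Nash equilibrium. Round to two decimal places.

A representative firm's profit is π_i = q_i(251 - 2Q) - 42q_i.
First-order condition (treating rivals' output as given): 209 - 4q_i - 2·Σ_{j≠i} q_j = 0.
With identical firms every q_j equals q_i, so Σ_{j≠i} q_j = 3q_i and 209 = 10q_i, giving q_i = 209/10.

20.90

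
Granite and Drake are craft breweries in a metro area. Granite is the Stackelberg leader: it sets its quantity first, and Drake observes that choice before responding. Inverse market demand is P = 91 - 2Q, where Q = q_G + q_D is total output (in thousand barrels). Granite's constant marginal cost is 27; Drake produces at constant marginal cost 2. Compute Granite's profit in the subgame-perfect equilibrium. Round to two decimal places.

95.06

The follower Drake best-responds to any q_G: π_D = (91 - 2Q)q_D - 2q_D.
∂π_D/∂q_D = 89 - 2q_G - 4q_D = 0 gives the reaction function q_D = (89 - 2q_G)/4.
Granite substitutes q_D(q_G) into its own profit: π_G = q_G(91 - 2q_G - (89 - 2q_G)/2) - 27q_G = (93/2 - q_G)q_G - 27q_G.
Leader FOC: 39/2 - 2q_G = 0, so q_G = 39/4.
Then q_D = (89 - 2·(39/4))/4 = 139/8.
Price P = 91 - 2·(217/8) = 147/4.
Granite's profit: (147/4 - 27)·(39/4) = 1521/16.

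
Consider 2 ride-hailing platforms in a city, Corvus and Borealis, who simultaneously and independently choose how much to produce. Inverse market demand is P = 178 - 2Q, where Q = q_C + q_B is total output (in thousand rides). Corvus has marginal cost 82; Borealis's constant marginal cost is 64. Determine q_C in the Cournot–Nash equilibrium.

Corvus's profit: π_C = (178 - 2Q)q_C - (82q_C). Setting ∂π_C/∂q_C = 0: 96 - 4q_C - 2(q_B) = 0.
Borealis's profit: π_B = (178 - 2Q)q_B - (64q_B). Setting ∂π_B/∂q_B = 0: 114 - 4q_B - 2(q_C) = 0.
Rearranging gives the reaction functions q_C = (96 - 2q_B)/4 and q_B = (114 - 2q_C)/4.
Solving the pair: q_C = 13, q_B = 22.

13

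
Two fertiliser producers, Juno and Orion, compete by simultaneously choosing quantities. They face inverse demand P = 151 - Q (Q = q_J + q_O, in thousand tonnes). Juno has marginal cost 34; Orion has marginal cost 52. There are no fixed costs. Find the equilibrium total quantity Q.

72

Juno's profit: π_J = (151 - Q)q_J - (34q_J). Setting ∂π_J/∂q_J = 0: 117 - 2q_J - (q_O) = 0.
Orion's first-order condition: 99 - 2q_O - (q_J) = 0.
Best responses: q_J = (117 - q_O)/2, q_O = (99 - q_J)/2.
Solving the pair: q_J = 45, q_O = 27.
Total output Q = 45 + 27 = 72.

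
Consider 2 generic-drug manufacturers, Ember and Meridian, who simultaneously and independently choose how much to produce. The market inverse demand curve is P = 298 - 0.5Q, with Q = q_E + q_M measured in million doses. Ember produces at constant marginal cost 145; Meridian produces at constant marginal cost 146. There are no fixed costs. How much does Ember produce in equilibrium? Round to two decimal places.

Ember's profit: π_E = (298 - 0.5Q)q_E - (145q_E). Setting ∂π_E/∂q_E = 0: 153 - q_E - (1/2)(q_M) = 0.
Meridian's profit: π_M = (298 - 0.5Q)q_M - (146q_M). Setting ∂π_M/∂q_M = 0: 152 - q_M - (1/2)(q_E) = 0.
So q_E = (153 - (1/2)q_M) and q_M = (152 - (1/2)q_E).
Substituting one into the other gives q_E = 308/3 and q_M = 302/3.

102.67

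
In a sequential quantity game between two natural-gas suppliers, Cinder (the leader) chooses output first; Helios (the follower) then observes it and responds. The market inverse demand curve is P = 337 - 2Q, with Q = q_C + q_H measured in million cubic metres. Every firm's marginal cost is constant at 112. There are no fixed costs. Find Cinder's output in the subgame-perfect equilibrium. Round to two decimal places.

Solve by backward induction. Given q_C, the follower Helios maximises π_H = (337 - 2q_C - 2q_H)q_H - 112q_H.
∂π_H/∂q_H = 225 - 2q_C - 4q_H = 0 gives the reaction function q_H = (225 - 2q_C)/4.
The leader anticipates this reaction. Substituting into P = 337 - 2Q gives P = 449/2 - q_C, so π_C = (449/2 - q_C)q_C - 112q_C.
Leader FOC: 225/2 - 2q_C = 0, so q_C = 225/4.
Then q_H = (225 - 2·(225/4))/4 = 225/8.

56.25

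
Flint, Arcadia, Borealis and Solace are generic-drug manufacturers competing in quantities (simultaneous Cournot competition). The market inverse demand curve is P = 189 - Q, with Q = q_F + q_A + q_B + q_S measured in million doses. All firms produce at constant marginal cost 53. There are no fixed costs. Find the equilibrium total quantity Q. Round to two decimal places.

Each firm earns π_i = (189 - Q)q_i - 53q_i.
Setting ∂π_i/∂q_i = 0 with rivals' quantities fixed: 136 - 2q_i - Σ_{j≠i} q_j = 0.
By symmetry each firm produces the same amount; substituting Σ_{j≠i} q_j = 3q_i yields q_i = 136/5.
Total output Q = 136/5 + 136/5 + 136/5 + 136/5 = 544/5.

108.80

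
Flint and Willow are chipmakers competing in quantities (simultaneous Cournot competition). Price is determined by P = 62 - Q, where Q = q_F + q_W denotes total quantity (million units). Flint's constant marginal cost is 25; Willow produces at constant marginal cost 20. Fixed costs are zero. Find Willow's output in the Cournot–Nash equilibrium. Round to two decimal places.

Flint's profit: π_F = (62 - Q)q_F - (25q_F). Setting ∂π_F/∂q_F = 0: 37 - 2q_F - (q_W) = 0.
Willow's profit: π_W = (62 - Q)q_W - (20q_W). Setting ∂π_W/∂q_W = 0: 42 - 2q_W - (q_F) = 0.
So q_F = (37 - q_W)/2 and q_W = (42 - q_F)/2.
Solving the pair: q_F = 32/3, q_W = 47/3.

15.67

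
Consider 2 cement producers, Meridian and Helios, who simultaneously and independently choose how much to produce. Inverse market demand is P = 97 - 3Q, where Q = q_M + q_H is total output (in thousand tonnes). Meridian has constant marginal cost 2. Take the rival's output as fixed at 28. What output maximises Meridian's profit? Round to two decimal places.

1.83

With the rival's output fixed at 28, Meridian's profit is π_M = (97 - 3·28 - 3q_M)q_M - (2q_M) = (13 - 3q_M)q_M - (2q_M).
∂π_M/∂q_M = 11 - 6q_M = 0, so q_M = 11/6.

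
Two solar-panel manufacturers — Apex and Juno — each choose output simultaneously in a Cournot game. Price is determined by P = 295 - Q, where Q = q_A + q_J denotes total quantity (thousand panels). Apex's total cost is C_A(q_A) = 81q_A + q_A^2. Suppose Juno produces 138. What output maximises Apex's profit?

With the rival's output fixed at 138, Apex's profit is π_A = (295 - 138 - q_A)q_A - (81q_A + q_A²) = (157 - q_A)q_A - (81q_A + q_A²).
∂π_A/∂q_A = 76 - 4q_A = 0, so q_A = 19.

19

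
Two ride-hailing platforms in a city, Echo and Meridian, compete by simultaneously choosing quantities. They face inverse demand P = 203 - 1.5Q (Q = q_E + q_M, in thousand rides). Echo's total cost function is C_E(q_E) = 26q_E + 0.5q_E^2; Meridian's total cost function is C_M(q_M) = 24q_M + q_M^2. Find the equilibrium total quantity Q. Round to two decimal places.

60.11

Echo's profit: π_E = (203 - 1.5Q)q_E - (26q_E + (1/2)q_E²). Setting ∂π_E/∂q_E = 0: 177 - 4q_E - (3/2)(q_M) = 0.
Meridian's first-order condition: 179 - 5q_M - (3/2)(q_E) = 0.
Best responses: q_E = (177 - (3/2)q_M)/4, q_M = (179 - (3/2)q_E)/5.
Substituting one into the other gives q_E = 34.7324 and q_M = 1802/71.
Total output Q = 34.7324 + 1802/71 = 60.1127.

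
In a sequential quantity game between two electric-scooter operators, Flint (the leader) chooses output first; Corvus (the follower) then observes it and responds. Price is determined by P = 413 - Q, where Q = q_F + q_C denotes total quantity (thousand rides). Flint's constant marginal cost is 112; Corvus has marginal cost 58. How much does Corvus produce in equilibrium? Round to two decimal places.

Solve by backward induction. Given q_F, the follower Corvus maximises π_C = (413 - q_F - q_C)q_C - 58q_C.
∂π_C/∂q_C = 355 - q_F - 2q_C = 0 gives the reaction function q_C = (355 - q_F)/2.
The leader anticipates this reaction. Substituting into P = 413 - Q gives P = 471/2 - (1/2)q_F, so π_F = (471/2 - (1/2)q_F)q_F - 112q_F.
Leader FOC: 247/2 - q_F = 0, so q_F = 247/2.
Then q_C = (355 - 247/2)/2 = 463/4.

115.75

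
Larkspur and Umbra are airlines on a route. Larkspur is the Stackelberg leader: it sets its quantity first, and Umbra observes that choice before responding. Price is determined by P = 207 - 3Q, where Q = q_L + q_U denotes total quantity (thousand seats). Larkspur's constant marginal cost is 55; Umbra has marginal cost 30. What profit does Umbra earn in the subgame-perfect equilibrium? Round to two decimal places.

1073.52

Solve by backward induction. Given q_L, the follower Umbra maximises π_U = (207 - 3q_L - 3q_U)q_U - 30q_U.
Follower FOC: 177 - 3q_L - 6q_U = 0, so q_U(q_L) = (177 - 3q_L)/6.
The leader anticipates this reaction. Substituting into P = 207 - 3Q gives P = 237/2 - (3/2)q_L, so π_L = (237/2 - (3/2)q_L)q_L - 55q_L.
Leader FOC: 127/2 - 3q_L = 0, so q_L = 127/6.
Then q_U = (177 - 3·(127/6))/6 = 227/12.
Price P = 207 - 3·(481/12) = 347/4.
Umbra's profit: (347/4 - 30)·(227/12) = 1073.5208.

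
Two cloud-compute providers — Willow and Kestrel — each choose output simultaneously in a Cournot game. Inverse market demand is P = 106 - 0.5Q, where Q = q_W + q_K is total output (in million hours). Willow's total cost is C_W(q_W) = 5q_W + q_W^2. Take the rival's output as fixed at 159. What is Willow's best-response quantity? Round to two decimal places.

With the rival's output fixed at 159, Willow's profit is π_W = (106 - (1/2)·159 - (1/2)q_W)q_W - (5q_W + q_W²) = (53/2 - (1/2)q_W)q_W - (5q_W + q_W²).
∂π_W/∂q_W = 43/2 - 3q_W = 0, so q_W = 43/6.

7.17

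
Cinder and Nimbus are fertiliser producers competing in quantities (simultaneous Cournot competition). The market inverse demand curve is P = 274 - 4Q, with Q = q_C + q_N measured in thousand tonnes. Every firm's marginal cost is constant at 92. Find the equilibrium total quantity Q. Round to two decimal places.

A representative firm's profit is π_i = q_i(274 - 4Q) - 92q_i.
First-order condition (treating rivals' output as given): 182 - 8q_i - 4q_j = 0.
With identical firms every q_j equals q_i, so q_j = q_i and 182 = 12q_i, giving q_i = 91/6.
Total output Q = 91/6 + 91/6 = 91/3.

30.33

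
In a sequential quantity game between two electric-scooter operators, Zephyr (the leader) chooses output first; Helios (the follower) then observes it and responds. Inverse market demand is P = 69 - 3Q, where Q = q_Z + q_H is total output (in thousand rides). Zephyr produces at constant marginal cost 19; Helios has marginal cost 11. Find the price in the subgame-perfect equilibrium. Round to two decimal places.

29.50

The follower Helios best-responds to any q_Z: π_H = (69 - 3Q)q_H - 11q_H.
Setting the follower's marginal profit to zero, 58 - 3q_Z - 6q_H = 0, i.e. q_H = (58 - 3q_Z)/6.
Zephyr substitutes q_H(q_Z) into its own profit: π_Z = q_Z(69 - 3q_Z - (58 - 3q_Z)/2) - 19q_Z = (40 - (3/2)q_Z)q_Z - 19q_Z.
Leader FOC: 21 - 3q_Z = 0, so q_Z = 7.
Then q_H = (58 - 3·7)/6 = 37/6.
Total output Q = 79/6, so price P = 69 - 3·(79/6) = 59/2.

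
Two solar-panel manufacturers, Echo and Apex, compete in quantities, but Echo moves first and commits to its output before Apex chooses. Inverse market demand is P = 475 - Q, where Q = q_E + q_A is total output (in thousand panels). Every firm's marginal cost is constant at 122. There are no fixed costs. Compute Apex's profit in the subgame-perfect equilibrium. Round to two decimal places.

7788.06

Solve by backward induction. Given q_E, the follower Apex maximises π_A = (475 - q_E - q_A)q_A - 122q_A.
Follower FOC: 353 - q_E - 2q_A = 0, so q_A(q_E) = (353 - q_E)/2.
The leader anticipates this reaction. Substituting into P = 475 - Q gives P = 597/2 - (1/2)q_E, so π_E = (597/2 - (1/2)q_E)q_E - 122q_E.
Leader FOC: 353/2 - q_E = 0, so q_E = 353/2.
Then q_A = (353 - 353/2)/2 = 353/4.
Price P = 475 - 1059/4 = 841/4.
Apex's profit: (841/4 - 122)·(353/4) = 7788.0625.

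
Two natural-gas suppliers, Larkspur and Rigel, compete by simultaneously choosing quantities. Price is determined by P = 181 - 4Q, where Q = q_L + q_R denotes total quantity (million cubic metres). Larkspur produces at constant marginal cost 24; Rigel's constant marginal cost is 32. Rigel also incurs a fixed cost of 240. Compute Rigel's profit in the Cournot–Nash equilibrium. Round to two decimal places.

Larkspur's profit: π_L = (181 - 4Q)q_L - (24q_L). Setting ∂π_L/∂q_L = 0: 157 - 8q_L - 4(q_R) = 0.
Rigel's first-order condition: 149 - 8q_R - 4(q_L) = 0.
So q_L = (157 - 4q_R)/8 and q_R = (149 - 4q_L)/8.
Substituting one into the other gives q_L = 55/4 and q_R = 47/4.
Price P = 181 - 4·(51/2) = 79.
Rigel's profit: (79 - 32)·(47/4) - 240 = 1249/4.

312.25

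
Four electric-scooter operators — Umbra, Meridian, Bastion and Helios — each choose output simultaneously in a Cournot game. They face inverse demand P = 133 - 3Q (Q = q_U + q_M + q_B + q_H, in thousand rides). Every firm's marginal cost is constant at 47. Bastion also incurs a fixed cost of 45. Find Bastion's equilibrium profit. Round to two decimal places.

53.61

A representative firm's profit is π_i = q_i(133 - 3Q) - 47q_i.
First-order condition (treating rivals' output as given): 86 - 6q_i - 3·Σ_{j≠i} q_j = 0.
By symmetry each firm produces the same amount; substituting Σ_{j≠i} q_j = 3q_i yields q_i = 86/15.
Price P = 133 - 3·(344/15) = 321/5.
Bastion's profit: (321/5 - 47)·(86/15) - 45 = 53.6133.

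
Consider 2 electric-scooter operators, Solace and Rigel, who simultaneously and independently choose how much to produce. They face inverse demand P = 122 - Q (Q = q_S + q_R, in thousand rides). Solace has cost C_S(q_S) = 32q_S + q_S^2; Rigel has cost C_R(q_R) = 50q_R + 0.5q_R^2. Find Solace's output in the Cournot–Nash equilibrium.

Solace's profit: π_S = (122 - Q)q_S - (32q_S + q_S²). Setting ∂π_S/∂q_S = 0: 90 - 4q_S - (q_R) = 0.
Rigel's first-order condition: 72 - 3q_R - (q_S) = 0.
Best responses: q_S = (90 - q_R)/4, q_R = (72 - q_S)/3.
Solving the pair: q_S = 18, q_R = 18.

18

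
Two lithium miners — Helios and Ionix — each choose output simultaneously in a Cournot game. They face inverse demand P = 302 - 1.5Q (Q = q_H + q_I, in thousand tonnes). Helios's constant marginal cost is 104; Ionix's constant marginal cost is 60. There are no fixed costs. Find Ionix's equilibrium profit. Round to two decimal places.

Helios's profit: π_H = (302 - 1.5Q)q_H - (104q_H). Setting ∂π_H/∂q_H = 0: 198 - 3q_H - (3/2)(q_I) = 0.
Ionix's profit: π_I = (302 - 1.5Q)q_I - (60q_I). Setting ∂π_I/∂q_I = 0: 242 - 3q_I - (3/2)(q_H) = 0.
Best responses: q_H = (198 - (3/2)q_I)/3, q_I = (242 - (3/2)q_H)/3.
Substituting one into the other gives q_H = 308/9 and q_I = 572/9.
Price P = 302 - (3/2)·(880/9) = 466/3.
Ionix's profit: (466/3 - 60)·(572/9) = 6058.9630.

6058.96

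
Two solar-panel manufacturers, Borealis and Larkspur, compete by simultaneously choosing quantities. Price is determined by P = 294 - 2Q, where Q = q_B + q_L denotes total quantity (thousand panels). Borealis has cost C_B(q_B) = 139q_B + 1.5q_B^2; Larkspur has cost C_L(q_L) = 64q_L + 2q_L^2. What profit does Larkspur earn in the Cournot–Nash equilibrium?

Borealis's profit: π_B = (294 - 2Q)q_B - (139q_B + (3/2)q_B²). Setting ∂π_B/∂q_B = 0: 155 - 7q_B - 2(q_L) = 0.
Larkspur's profit: π_L = (294 - 2Q)q_L - (64q_L + 2q_L²). Setting ∂π_L/∂q_L = 0: 230 - 8q_L - 2(q_B) = 0.
Best responses: q_B = (155 - 2q_L)/7, q_L = (230 - 2q_B)/8.
Substituting one into the other gives q_B = 15 and q_L = 25.
Price P = 294 - 2·40 = 214.
Larkspur's profit: 214·25 - 64·25 - 2·25² = 2500.

2500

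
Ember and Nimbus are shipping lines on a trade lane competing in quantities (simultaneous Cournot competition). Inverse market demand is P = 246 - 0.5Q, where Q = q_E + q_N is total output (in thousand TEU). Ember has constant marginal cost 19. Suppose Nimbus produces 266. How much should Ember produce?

94

With the rival's output fixed at 266, Ember's profit is π_E = (246 - (1/2)·266 - (1/2)q_E)q_E - (19q_E) = (113 - (1/2)q_E)q_E - (19q_E).
∂π_E/∂q_E = 94 - q_E = 0, so q_E = 94.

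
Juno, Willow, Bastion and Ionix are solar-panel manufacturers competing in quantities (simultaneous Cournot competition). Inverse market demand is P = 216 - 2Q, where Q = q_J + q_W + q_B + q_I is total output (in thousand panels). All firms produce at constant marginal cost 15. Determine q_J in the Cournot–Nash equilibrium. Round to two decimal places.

20.10

Each firm earns π_i = (216 - 2Q)q_i - 15q_i.
First-order condition (treating rivals' output as given): 201 - 4q_i - 2·Σ_{j≠i} q_j = 0.
By symmetry each firm produces the same amount; substituting Σ_{j≠i} q_j = 3q_i yields q_i = 201/10.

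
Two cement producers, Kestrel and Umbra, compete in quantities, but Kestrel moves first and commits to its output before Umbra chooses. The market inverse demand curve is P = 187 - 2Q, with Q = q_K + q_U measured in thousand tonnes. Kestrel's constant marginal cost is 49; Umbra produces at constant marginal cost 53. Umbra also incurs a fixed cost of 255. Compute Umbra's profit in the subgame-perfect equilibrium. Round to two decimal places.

241.13

Solve by backward induction. Given q_K, the follower Umbra maximises π_U = (187 - 2q_K - 2q_U)q_U - 53q_U.
Follower FOC: 134 - 2q_K - 4q_U = 0, so q_U(q_K) = (134 - 2q_K)/4.
Kestrel substitutes q_U(q_K) into its own profit: π_K = q_K(187 - 2q_K - (134 - 2q_K)/2) - 49q_K = (120 - q_K)q_K - 49q_K.
Maximising: ∂π_K/∂q_K = 71 - 2q_K = 0, giving q_K = 71/2.
Then q_U = (134 - 2·(71/2))/4 = 63/4.
Price P = 187 - 2·(205/4) = 169/2.
Umbra's profit: (169/2 - 53)·(63/4) - 255 = 1929/8.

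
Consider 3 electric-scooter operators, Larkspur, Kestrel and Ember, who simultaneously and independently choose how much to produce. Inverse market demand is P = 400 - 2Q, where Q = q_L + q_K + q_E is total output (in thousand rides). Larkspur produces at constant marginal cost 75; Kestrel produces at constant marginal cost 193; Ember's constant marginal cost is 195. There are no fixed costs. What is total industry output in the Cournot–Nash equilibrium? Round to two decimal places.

92.13

Larkspur's profit: π_L = (400 - 2Q)q_L - (75q_L). Setting ∂π_L/∂q_L = 0: 325 - 4q_L - 2(q_K + q_E) = 0.
Kestrel's first-order condition: 207 - 4q_K - 2(q_L + q_E) = 0.
Ember's profit: π_E = (400 - 2Q)q_E - (195q_E). Setting ∂π_E/∂q_E = 0: 205 - 4q_E - 2(q_L + q_K) = 0.
Adding the 3 first-order conditions: 737 − 8Q = 0, so Q = 737/8.
Back-substituting: q_L = (325 − 737/4)/2 = 563/8, q_K = (207 − 737/4)/2 = 91/8, q_E = (205 − 737/4)/2 = 83/8.
Total output Q = 563/8 + 91/8 + 83/8 = 737/8.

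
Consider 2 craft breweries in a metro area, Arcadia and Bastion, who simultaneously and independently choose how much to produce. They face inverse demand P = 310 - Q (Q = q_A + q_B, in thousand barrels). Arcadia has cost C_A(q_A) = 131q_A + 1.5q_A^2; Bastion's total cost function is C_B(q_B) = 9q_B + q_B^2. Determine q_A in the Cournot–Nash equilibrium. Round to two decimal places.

Arcadia's profit: π_A = (310 - Q)q_A - (131q_A + (3/2)q_A²). Setting ∂π_A/∂q_A = 0: 179 - 5q_A - (q_B) = 0.
Bastion's profit: π_B = (310 - Q)q_B - (9q_B + q_B²). Setting ∂π_B/∂q_B = 0: 301 - 4q_B - (q_A) = 0.
Rearranging gives the reaction functions q_A = (179 - q_B)/5 and q_B = (301 - q_A)/4.
Solving the pair: q_A = 415/19, q_B = 1326/19.

21.84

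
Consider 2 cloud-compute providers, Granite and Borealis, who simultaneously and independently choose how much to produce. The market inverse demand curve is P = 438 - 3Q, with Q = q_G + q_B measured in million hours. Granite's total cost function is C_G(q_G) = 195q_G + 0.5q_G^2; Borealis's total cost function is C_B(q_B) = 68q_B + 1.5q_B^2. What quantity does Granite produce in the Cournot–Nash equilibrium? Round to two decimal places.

19.94

Granite's profit: π_G = (438 - 3Q)q_G - (195q_G + (1/2)q_G²). Setting ∂π_G/∂q_G = 0: 243 - 7q_G - 3(q_B) = 0.
Borealis's first-order condition: 370 - 9q_B - 3(q_G) = 0.
Rearranging gives the reaction functions q_G = (243 - 3q_B)/7 and q_B = (370 - 3q_G)/9.
Solving the pair: q_G = 359/18, q_B = 1861/54.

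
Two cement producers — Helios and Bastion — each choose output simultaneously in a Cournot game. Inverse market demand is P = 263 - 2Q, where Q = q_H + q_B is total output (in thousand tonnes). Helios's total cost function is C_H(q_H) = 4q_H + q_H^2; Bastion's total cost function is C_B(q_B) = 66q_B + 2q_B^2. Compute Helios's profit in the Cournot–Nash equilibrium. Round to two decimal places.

4363.15

Helios's profit: π_H = (263 - 2Q)q_H - (4q_H + q_H²). Setting ∂π_H/∂q_H = 0: 259 - 6q_H - 2(q_B) = 0.
Bastion's first-order condition: 197 - 8q_B - 2(q_H) = 0.
Best responses: q_H = (259 - 2q_B)/6, q_B = (197 - 2q_H)/8.
Substituting one into the other gives q_H = 839/22 and q_B = 166/11.
Price P = 263 - 2·(1171/22) = 1722/11.
Helios's profit: (1722/11)·(839/22) - 4·(839/22) - (839/22)² = 4363.1467.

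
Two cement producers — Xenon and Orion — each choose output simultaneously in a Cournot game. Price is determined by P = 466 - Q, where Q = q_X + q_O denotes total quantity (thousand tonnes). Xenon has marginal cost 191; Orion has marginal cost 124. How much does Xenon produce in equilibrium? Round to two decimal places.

69.33

Xenon's profit: π_X = (466 - Q)q_X - (191q_X). Setting ∂π_X/∂q_X = 0: 275 - 2q_X - (q_O) = 0.
Orion's profit: π_O = (466 - Q)q_O - (124q_O). Setting ∂π_O/∂q_O = 0: 342 - 2q_O - (q_X) = 0.
So q_X = (275 - q_O)/2 and q_O = (342 - q_X)/2.
Substituting one into the other gives q_X = 208/3 and q_O = 409/3.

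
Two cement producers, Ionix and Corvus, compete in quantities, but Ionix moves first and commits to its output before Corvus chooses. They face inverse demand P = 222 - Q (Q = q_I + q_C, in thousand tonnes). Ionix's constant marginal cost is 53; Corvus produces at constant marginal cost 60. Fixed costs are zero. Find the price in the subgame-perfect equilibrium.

97

Solve by backward induction. Given q_I, the follower Corvus maximises π_C = (222 - q_I - q_C)q_C - 60q_C.
Follower FOC: 162 - q_I - 2q_C = 0, so q_C(q_I) = (162 - q_I)/2.
The leader anticipates this reaction. Substituting into P = 222 - Q gives P = 141 - (1/2)q_I, so π_I = (141 - (1/2)q_I)q_I - 53q_I.
Leader FOC: 88 - q_I = 0, so q_I = 88.
Then q_C = (162 - 88)/2 = 37.
Total output Q = 125, so price P = 222 - 125 = 97.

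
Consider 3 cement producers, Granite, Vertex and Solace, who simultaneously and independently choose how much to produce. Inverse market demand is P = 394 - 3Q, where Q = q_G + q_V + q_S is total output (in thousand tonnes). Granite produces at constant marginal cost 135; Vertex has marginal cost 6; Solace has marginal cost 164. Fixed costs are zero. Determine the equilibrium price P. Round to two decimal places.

174.75

Granite's profit: π_G = (394 - 3Q)q_G - (135q_G). Setting ∂π_G/∂q_G = 0: 259 - 6q_G - 3(q_V + q_S) = 0.
Vertex's first-order condition: 388 - 6q_V - 3(q_G + q_S) = 0.
Solace's first-order condition: 230 - 6q_S - 3(q_G + q_V) = 0.
Summing all 3 equations gives 877 − 12Q = 0, hence Q = 877/12.
Back-substituting: q_G = (259 − 877/4)/3 = 53/4, q_V = (388 − 877/4)/3 = 225/4, q_S = (230 − 877/4)/3 = 43/12.
Total output Q = 877/12, so price P = 394 - 3·(877/12) = 699/4.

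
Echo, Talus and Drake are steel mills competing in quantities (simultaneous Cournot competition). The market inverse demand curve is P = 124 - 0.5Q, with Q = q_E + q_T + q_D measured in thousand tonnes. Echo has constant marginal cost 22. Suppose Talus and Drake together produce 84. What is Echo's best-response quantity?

60

With rivals' combined output fixed at 84, Echo's profit is π_E = (124 - (1/2)·84 - (1/2)q_E)q_E - (22q_E) = (82 - (1/2)q_E)q_E - (22q_E).
∂π_E/∂q_E = 60 - q_E = 0, so q_E = 60.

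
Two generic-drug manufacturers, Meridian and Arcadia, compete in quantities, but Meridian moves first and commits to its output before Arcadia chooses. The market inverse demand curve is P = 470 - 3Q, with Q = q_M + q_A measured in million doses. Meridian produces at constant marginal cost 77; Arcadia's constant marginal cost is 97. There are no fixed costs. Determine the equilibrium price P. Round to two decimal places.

180.25

Solve by backward induction. Given q_M, the follower Arcadia maximises π_A = (470 - 3q_M - 3q_A)q_A - 97q_A.
∂π_A/∂q_A = 373 - 3q_M - 6q_A = 0 gives the reaction function q_A = (373 - 3q_M)/6.
Meridian substitutes q_A(q_M) into its own profit: π_M = q_M(470 - 3q_M - (373 - 3q_M)/2) - 77q_M = (567/2 - (3/2)q_M)q_M - 77q_M.
Leader FOC: 413/2 - 3q_M = 0, so q_M = 413/6.
Then q_A = (373 - 3·(413/6))/6 = 111/4.
Total output Q = 1159/12, so price P = 470 - 3·(1159/12) = 721/4.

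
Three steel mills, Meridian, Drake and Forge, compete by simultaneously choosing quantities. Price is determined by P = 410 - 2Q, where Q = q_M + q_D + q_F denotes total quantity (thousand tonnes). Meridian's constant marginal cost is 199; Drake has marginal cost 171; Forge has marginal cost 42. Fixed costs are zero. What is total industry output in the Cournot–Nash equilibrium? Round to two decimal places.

Meridian's profit: π_M = (410 - 2Q)q_M - (199q_M). Setting ∂π_M/∂q_M = 0: 211 - 4q_M - 2(q_D + q_F) = 0.
Drake's first-order condition: 239 - 4q_D - 2(q_M + q_F) = 0.
Forge's first-order condition: 368 - 4q_F - 2(q_M + q_D) = 0.
Adding the 3 first-order conditions: 818 − 8Q = 0, so Q = 409/4.
Back-substituting: q_M = (211 − 409/2)/2 = 13/4, q_D = (239 − 409/2)/2 = 69/4, q_F = (368 − 409/2)/2 = 327/4.
Total output Q = 13/4 + 69/4 + 327/4 = 409/4.

102.25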